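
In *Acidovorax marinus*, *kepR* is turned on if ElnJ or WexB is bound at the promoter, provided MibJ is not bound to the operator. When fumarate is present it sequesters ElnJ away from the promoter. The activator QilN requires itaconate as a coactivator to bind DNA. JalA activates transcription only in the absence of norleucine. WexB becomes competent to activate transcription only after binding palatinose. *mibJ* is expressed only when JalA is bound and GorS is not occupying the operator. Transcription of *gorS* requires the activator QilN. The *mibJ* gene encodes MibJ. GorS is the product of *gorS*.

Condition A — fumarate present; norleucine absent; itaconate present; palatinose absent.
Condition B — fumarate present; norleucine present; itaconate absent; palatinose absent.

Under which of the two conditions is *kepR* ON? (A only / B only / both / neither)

neither

Condition A:
Fumarate is present, so ElnJ is inactive.
Norleucine is absent, so JalA is active.
Itaconate is present, so QilN is active.
No repressor is bound and QilN is active, so *gorS* is transcribed.
So GorS is produced and active.
With repressor GorS bound, *mibJ* is not transcribed.
So MibJ is not produced.
Palatinose is absent, so WexB is inactive.
No activator is available at the *kepR* promoter, so *kepR* is not transcribed.
→ *kepR* is OFF in A.
Condition B:
Fumarate is present, so ElnJ is inactive.
Norleucine is present, so JalA is inactive.
Itaconate is absent, so QilN is inactive.
Required activator QilN is absent, so *gorS* is not transcribed.
So GorS is not produced.
Required activator JalA is absent, so *mibJ* is not transcribed.
So MibJ is not produced.
Palatinose is absent, so WexB is inactive.
No activator is available at the *kepR* promoter, so *kepR* is not transcribed.
→ *kepR* is OFF in B.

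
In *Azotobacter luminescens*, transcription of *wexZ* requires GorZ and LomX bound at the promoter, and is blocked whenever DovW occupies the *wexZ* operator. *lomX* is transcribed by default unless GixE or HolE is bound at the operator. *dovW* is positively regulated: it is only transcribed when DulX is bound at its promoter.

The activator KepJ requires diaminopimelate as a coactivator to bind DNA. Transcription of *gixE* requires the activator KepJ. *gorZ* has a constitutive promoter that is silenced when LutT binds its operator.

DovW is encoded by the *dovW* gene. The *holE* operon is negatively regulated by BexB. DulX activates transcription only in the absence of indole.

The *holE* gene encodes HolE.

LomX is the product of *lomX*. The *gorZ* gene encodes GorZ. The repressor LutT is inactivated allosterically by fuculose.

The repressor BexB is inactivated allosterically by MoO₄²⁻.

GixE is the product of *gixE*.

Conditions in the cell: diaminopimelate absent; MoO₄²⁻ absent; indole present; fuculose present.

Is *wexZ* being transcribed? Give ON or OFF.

Indole is present, so DulX is inactive.
Required activator DulX is absent, so *dovW* is not transcribed.
So DovW is not produced.
Fuculose is present, so LutT is inactive.
With no repressor bound, *gorZ* is transcribed.
So GorZ is produced and active.
Diaminopimelate is absent, so KepJ is inactive.
Required activator KepJ is absent, so *gixE* is not transcribed.
So GixE is not produced.
MoO₄²⁻ is absent, so BexB is active.
With repressor BexB bound, *holE* is not transcribed.
So HolE is not produced.
With no repressor bound, *lomX* is transcribed.
So LomX is produced and active.
No repressor is bound and GorZ and LomX are active, so *wexZ* is transcribed.

ON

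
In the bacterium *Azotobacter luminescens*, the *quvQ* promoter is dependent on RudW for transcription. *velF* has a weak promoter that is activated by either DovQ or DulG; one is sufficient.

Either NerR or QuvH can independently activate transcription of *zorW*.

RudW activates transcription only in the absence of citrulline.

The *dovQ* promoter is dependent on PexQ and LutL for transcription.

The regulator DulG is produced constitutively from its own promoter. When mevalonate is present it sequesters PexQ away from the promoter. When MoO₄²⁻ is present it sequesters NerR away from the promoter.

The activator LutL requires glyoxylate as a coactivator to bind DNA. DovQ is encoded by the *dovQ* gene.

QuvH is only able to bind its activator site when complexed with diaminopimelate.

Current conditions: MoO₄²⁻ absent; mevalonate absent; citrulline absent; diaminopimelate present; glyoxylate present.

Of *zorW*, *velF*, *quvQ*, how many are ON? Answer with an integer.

MoO₄²⁻ is absent, so NerR is active.
Diaminopimelate is present, so QuvH is active.
Activator NerR is present, so *zorW* is transcribed.
→ *zorW* is ON.
Mevalonate is absent, so PexQ is active.
Glyoxylate is present, so LutL is active.
No repressor is bound and PexQ and LutL are active, so *dovQ* is transcribed.
So DovQ is produced and active.
DulG is produced constitutively and is active.
Activator DovQ is present, so *velF* is transcribed.
→ *velF* is ON.
Citrulline is absent, so RudW is active.
No repressor is bound and RudW is active, so *quvQ* is transcribed.
→ *quvQ* is ON.
3 of the 3 genes are transcribed.

3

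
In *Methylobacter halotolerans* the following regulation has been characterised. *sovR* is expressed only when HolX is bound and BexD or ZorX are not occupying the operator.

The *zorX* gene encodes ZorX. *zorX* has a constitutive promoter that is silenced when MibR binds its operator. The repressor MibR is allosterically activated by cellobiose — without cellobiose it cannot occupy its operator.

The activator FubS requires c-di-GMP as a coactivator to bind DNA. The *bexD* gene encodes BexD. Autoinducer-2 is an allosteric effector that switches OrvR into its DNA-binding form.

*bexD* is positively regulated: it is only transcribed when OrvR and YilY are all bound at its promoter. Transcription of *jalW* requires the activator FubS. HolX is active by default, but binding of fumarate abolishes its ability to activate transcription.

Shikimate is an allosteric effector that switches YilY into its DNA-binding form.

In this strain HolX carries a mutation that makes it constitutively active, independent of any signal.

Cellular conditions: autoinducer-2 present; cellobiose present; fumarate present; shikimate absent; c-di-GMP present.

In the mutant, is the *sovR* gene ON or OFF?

Autoinducer-2 is present, so OrvR is active.
Shikimate is absent, so YilY is inactive.
Required activator YilY is absent, so *bexD* is not transcribed.
So BexD is not produced.
HolX is constitutively active in this strain.
Cellobiose is present, so MibR is active.
With repressor MibR bound, *zorX* is not transcribed.
So ZorX is not produced.
No repressor is bound and HolX is active, so *sovR* is transcribed.

ON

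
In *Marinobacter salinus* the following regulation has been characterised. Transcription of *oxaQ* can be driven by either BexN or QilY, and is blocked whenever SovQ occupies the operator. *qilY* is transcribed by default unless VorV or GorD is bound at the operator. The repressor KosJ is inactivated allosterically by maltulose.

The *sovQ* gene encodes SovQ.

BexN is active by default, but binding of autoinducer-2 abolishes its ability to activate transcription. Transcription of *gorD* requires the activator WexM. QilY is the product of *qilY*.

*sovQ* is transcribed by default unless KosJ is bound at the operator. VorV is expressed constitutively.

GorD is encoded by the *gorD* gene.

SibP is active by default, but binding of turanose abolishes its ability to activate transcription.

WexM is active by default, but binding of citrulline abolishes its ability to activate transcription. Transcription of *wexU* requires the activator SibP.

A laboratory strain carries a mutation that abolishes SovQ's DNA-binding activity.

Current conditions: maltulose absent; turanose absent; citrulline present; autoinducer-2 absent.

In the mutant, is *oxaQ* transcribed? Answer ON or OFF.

Autoinducer-2 is absent, so BexN is active.
VorV is produced constitutively and is active.
Citrulline is present, so WexM is inactive.
Required activator WexM is absent, so *gorD* is not transcribed.
So GorD is not produced.
With repressor VorV bound, *qilY* is not transcribed.
So QilY is not produced.
SovQ is non-functional in this strain, so it has no effect.
Activator BexN is present, so *oxaQ* is transcribed.

ON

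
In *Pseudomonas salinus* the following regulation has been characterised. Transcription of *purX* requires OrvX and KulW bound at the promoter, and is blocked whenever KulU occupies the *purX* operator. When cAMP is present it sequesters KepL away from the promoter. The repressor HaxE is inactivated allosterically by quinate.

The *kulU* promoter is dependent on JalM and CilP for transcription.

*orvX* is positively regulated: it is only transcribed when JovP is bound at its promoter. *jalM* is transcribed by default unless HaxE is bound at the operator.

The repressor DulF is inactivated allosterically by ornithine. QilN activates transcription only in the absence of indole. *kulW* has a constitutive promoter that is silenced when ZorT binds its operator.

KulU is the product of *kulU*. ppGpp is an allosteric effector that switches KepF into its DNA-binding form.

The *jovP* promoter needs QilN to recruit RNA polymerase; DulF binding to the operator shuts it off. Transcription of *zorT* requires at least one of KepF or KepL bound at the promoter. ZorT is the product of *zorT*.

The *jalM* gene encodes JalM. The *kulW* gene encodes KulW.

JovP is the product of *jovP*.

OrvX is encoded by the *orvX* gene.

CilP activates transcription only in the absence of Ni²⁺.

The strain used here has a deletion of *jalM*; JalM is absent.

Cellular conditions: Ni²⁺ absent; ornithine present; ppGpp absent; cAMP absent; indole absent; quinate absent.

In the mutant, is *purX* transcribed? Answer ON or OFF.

Ornithine is present, so DulF is inactive.
Indole is absent, so QilN is active.
No repressor is bound and QilN is active, so *jovP* is transcribed.
So JovP is produced and active.
No repressor is bound and JovP is active, so *orvX* is transcribed.
So OrvX is produced and active.
JalM is non-functional in this strain, so it has no effect.
Ni²⁺ is absent, so CilP is active.
Required activator JalM is absent, so *kulU* is not transcribed.
So KulU is not produced.
ppGpp is absent, so KepF is inactive.
cAMP is absent, so KepL is active.
Activator KepL is present, so *zorT* is transcribed.
So ZorT is produced and active.
With repressor ZorT bound, *kulW* is not transcribed.
So KulW is not produced.
Required activator KulW is absent, so *purX* is not transcribed.

OFF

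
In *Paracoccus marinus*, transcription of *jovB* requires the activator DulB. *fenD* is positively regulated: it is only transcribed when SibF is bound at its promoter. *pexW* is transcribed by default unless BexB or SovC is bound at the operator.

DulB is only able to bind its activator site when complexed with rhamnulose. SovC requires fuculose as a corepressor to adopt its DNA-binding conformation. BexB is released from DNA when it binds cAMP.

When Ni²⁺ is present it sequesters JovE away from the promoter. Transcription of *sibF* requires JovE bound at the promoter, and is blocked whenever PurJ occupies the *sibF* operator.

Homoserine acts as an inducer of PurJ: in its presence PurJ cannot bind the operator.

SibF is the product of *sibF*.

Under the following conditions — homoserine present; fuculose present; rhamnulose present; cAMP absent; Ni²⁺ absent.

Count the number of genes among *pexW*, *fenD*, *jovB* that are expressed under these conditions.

2

cAMP is absent, so BexB is active.
Fuculose is present, so SovC is active.
With repressor BexB bound, *pexW* is not transcribed.
→ *pexW* is OFF.
Homoserine is present, so PurJ is inactive.
Ni²⁺ is absent, so JovE is active.
No repressor is bound and JovE is active, so *sibF* is transcribed.
So SibF is produced and active.
No repressor is bound and SibF is active, so *fenD* is transcribed.
→ *fenD* is ON.
Rhamnulose is present, so DulB is active.
No repressor is bound and DulB is active, so *jovB* is transcribed.
→ *jovB* is ON.
2 of the 3 genes are transcribed.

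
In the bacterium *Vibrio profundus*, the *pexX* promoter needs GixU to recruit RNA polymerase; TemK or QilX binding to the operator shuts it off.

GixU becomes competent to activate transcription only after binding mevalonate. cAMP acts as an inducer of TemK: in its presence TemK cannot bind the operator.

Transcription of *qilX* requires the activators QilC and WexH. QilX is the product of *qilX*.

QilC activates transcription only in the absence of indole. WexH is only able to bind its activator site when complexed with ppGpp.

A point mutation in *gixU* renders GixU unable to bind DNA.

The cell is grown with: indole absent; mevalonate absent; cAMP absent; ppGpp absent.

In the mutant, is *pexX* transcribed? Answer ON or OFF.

OFF

cAMP is absent, so TemK is active.
GixU is non-functional in this strain, so it has no effect.
Indole is absent, so QilC is active.
ppGpp is absent, so WexH is inactive.
Required activator WexH is absent, so *qilX* is not transcribed.
So QilX is not produced.
With repressor TemK bound, *pexX* is not transcribed.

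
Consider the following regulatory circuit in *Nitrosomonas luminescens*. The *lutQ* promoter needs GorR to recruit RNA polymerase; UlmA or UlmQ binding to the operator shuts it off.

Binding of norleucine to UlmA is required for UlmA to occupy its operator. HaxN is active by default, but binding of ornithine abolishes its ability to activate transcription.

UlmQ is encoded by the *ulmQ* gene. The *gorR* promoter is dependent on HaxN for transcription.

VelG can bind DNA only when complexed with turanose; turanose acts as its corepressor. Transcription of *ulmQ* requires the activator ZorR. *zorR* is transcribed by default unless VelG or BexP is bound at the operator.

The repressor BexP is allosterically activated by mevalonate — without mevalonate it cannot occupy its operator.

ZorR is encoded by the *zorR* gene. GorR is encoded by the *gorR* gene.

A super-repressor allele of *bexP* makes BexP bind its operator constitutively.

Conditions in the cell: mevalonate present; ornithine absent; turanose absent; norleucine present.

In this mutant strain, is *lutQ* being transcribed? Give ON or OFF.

OFF

Ornithine is absent, so HaxN is active.
No repressor is bound and HaxN is active, so *gorR* is transcribed.
So GorR is produced and active.
Norleucine is present, so UlmA is active.
Turanose is absent, so VelG is inactive.
BexP is constitutively active in this strain.
With repressor BexP bound, *zorR* is not transcribed.
So ZorR is not produced.
Required activator ZorR is absent, so *ulmQ* is not transcribed.
So UlmQ is not produced.
With repressor UlmA bound, *lutQ* is not transcribed.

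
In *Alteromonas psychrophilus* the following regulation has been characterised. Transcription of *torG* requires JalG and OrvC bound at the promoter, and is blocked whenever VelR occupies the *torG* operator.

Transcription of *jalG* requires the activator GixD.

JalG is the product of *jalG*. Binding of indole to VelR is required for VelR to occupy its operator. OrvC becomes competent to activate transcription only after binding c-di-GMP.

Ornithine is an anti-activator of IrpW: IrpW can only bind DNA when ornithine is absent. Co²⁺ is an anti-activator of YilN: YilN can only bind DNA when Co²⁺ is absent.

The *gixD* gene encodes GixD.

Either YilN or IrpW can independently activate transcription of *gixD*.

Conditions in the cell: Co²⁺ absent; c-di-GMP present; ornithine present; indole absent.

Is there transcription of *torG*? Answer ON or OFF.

Indole is absent, so VelR is inactive.
Co²⁺ is absent, so YilN is active.
Ornithine is present, so IrpW is inactive.
Activator YilN is present, so *gixD* is transcribed.
So GixD is produced and active.
No repressor is bound and GixD is active, so *jalG* is transcribed.
So JalG is produced and active.
c-di-GMP is present, so OrvC is active.
No repressor is bound and JalG and OrvC are active, so *torG* is transcribed.

ON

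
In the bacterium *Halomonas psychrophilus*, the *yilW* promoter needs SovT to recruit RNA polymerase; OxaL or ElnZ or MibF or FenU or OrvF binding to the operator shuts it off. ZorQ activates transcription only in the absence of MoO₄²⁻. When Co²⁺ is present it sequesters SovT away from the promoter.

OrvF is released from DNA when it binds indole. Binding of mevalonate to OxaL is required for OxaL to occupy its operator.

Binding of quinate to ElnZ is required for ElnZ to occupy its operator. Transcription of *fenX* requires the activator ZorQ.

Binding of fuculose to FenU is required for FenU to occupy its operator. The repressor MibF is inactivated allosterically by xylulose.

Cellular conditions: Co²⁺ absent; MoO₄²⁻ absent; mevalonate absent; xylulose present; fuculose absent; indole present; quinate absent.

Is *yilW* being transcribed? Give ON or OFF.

Mevalonate is absent, so OxaL is inactive.
Co²⁺ is absent, so SovT is active.
Quinate is absent, so ElnZ is inactive.
Xylulose is present, so MibF is inactive.
Fuculose is absent, so FenU is inactive.
Indole is present, so OrvF is inactive.
No repressor is bound and SovT is active, so *yilW* is transcribed.

ON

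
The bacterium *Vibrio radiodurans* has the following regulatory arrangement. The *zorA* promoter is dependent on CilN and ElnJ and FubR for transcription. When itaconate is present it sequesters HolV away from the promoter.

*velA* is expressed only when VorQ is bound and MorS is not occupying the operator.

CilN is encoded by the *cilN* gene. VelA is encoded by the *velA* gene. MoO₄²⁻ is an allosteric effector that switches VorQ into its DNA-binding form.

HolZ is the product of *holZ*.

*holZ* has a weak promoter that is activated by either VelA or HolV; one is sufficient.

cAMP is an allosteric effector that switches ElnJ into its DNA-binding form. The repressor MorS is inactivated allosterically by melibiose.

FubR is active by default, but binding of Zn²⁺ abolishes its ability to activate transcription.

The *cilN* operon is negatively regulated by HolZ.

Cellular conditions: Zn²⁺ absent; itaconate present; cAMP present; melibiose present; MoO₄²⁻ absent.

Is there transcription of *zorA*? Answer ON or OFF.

Melibiose is present, so MorS is inactive.
MoO₄²⁻ is absent, so VorQ is inactive.
Required activator VorQ is absent, so *velA* is not transcribed.
So VelA is not produced.
Itaconate is present, so HolV is inactive.
No activator is available at the *holZ* promoter, so *holZ* is not transcribed.
So HolZ is not produced.
With no repressor bound, *cilN* is transcribed.
So CilN is produced and active.
cAMP is present, so ElnJ is active.
Zn²⁺ is absent, so FubR is active.
No repressor is bound and CilN and ElnJ and FubR are active, so *zorA* is transcribed.

ON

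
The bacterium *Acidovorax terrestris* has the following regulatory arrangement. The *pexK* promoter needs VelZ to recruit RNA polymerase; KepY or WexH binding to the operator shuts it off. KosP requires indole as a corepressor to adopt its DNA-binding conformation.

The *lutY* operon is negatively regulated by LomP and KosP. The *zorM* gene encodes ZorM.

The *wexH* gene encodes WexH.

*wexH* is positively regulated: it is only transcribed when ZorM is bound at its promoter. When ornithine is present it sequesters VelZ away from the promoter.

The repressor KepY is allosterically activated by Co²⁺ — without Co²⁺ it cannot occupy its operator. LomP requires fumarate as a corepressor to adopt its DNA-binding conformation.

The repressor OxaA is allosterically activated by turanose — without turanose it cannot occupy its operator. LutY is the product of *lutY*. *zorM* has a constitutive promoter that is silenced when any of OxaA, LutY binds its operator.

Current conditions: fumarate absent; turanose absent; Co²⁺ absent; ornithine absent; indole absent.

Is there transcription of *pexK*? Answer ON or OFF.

ON

Co²⁺ is absent, so KepY is inactive.
Turanose is absent, so OxaA is inactive.
Fumarate is absent, so LomP is inactive.
Indole is absent, so KosP is inactive.
With no repressor bound, *lutY* is transcribed.
So LutY is produced and active.
With repressor LutY bound, *zorM* is not transcribed.
So ZorM is not produced.
Required activator ZorM is absent, so *wexH* is not transcribed.
So WexH is not produced.
Ornithine is absent, so VelZ is active.
No repressor is bound and VelZ is active, so *pexK* is transcribed.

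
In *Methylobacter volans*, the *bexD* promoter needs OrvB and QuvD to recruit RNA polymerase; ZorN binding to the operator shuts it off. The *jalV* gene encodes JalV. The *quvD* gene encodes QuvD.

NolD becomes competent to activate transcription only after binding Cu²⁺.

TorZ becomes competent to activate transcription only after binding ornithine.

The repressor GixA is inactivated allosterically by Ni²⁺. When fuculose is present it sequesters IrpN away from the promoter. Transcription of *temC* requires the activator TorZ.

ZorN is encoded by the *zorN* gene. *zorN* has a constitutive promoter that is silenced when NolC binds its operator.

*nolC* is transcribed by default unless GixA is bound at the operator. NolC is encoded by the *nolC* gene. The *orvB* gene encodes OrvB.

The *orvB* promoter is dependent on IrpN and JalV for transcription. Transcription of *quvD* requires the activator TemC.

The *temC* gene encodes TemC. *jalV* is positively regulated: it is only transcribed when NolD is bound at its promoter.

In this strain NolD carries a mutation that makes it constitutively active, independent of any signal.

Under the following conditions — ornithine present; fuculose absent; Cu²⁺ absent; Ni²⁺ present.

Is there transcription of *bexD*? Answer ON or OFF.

ON

Fuculose is absent, so IrpN is active.
NolD is constitutively active in this strain.
No repressor is bound and NolD is active, so *jalV* is transcribed.
So JalV is produced and active.
No repressor is bound and IrpN and JalV are active, so *orvB* is transcribed.
So OrvB is produced and active.
Ni²⁺ is present, so GixA is inactive.
With no repressor bound, *nolC* is transcribed.
So NolC is produced and active.
With repressor NolC bound, *zorN* is not transcribed.
So ZorN is not produced.
Ornithine is present, so TorZ is active.
No repressor is bound and TorZ is active, so *temC* is transcribed.
So TemC is produced and active.
No repressor is bound and TemC is active, so *quvD* is transcribed.
So QuvD is produced and active.
No repressor is bound and OrvB and QuvD are active, so *bexD* is transcribed.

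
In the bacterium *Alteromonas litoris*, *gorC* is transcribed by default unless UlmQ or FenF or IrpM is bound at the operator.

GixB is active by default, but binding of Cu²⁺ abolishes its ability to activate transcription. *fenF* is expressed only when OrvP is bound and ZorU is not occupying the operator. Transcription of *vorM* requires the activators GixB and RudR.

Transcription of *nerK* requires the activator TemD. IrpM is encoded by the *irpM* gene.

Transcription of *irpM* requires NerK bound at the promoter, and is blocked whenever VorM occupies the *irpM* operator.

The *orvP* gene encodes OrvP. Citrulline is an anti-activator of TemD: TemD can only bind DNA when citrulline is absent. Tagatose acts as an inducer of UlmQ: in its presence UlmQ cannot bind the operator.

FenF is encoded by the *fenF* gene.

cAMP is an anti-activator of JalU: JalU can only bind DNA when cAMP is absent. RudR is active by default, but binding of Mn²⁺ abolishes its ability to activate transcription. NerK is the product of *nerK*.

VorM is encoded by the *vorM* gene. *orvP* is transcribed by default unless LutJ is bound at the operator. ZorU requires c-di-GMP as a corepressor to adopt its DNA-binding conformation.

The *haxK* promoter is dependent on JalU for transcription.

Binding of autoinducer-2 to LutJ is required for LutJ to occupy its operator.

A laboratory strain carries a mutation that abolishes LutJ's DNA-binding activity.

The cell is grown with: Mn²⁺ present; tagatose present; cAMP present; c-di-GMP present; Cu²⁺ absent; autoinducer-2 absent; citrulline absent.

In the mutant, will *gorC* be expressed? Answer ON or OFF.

OFF

Tagatose is present, so UlmQ is inactive.
LutJ is non-functional in this strain, so it has no effect.
With no repressor bound, *orvP* is transcribed.
So OrvP is produced and active.
c-di-GMP is present, so ZorU is active.
With repressor ZorU bound, *fenF* is not transcribed.
So FenF is not produced.
Citrulline is absent, so TemD is active.
No repressor is bound and TemD is active, so *nerK* is transcribed.
So NerK is produced and active.
Cu²⁺ is absent, so GixB is active.
Mn²⁺ is present, so RudR is inactive.
Required activator RudR is absent, so *vorM* is not transcribed.
So VorM is not produced.
No repressor is bound and NerK is active, so *irpM* is transcribed.
So IrpM is produced and active.
With repressor IrpM bound, *gorC* is not transcribed.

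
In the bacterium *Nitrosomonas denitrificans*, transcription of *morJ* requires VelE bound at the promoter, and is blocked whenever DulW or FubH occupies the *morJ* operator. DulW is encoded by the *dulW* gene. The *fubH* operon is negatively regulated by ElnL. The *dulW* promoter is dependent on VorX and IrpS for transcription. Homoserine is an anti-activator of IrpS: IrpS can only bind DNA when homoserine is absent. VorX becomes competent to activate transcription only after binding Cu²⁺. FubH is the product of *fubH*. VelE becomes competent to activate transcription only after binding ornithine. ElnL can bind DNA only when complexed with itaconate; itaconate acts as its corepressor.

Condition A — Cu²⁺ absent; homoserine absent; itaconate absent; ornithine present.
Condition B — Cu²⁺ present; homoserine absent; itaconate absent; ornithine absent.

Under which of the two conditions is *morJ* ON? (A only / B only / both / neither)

neither

Condition A:
Cu²⁺ is absent, so VorX is inactive.
Homoserine is absent, so IrpS is active.
Required activator VorX is absent, so *dulW* is not transcribed.
So DulW is not produced.
Itaconate is absent, so ElnL is inactive.
With no repressor bound, *fubH* is transcribed.
So FubH is produced and active.
Ornithine is present, so VelE is active.
With repressor FubH bound, *morJ* is not transcribed.
→ *morJ* is OFF in A.
Condition B:
Cu²⁺ is present, so VorX is active.
Homoserine is absent, so IrpS is active.
No repressor is bound and VorX and IrpS are active, so *dulW* is transcribed.
So DulW is produced and active.
Itaconate is absent, so ElnL is inactive.
With no repressor bound, *fubH* is transcribed.
So FubH is produced and active.
Ornithine is absent, so VelE is inactive.
With repressor DulW bound, *morJ* is not transcribed.
→ *morJ* is OFF in B.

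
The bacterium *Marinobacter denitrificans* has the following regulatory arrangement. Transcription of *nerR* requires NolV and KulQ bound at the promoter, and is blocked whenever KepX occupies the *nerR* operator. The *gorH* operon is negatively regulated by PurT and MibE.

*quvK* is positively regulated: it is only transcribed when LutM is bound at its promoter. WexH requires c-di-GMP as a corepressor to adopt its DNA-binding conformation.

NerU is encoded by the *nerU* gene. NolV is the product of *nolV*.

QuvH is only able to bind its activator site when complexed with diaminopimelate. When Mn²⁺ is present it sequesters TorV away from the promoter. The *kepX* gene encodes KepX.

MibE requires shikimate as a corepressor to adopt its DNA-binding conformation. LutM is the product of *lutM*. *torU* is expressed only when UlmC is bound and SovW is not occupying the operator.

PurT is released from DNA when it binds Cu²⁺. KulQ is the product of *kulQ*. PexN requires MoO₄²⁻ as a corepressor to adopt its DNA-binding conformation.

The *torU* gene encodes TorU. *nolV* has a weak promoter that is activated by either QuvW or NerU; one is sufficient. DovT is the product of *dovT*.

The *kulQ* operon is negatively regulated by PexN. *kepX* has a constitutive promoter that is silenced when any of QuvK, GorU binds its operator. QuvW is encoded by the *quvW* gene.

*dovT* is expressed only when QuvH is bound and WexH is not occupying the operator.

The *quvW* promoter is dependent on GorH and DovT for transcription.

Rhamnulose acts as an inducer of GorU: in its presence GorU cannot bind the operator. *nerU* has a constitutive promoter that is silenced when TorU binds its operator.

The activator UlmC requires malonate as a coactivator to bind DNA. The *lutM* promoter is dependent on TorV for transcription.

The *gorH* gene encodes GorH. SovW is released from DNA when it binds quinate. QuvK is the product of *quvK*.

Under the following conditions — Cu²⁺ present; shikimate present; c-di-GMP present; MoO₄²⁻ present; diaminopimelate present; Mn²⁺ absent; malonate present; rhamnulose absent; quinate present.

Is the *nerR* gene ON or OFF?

Cu²⁺ is present, so PurT is inactive.
Shikimate is present, so MibE is active.
With repressor MibE bound, *gorH* is not transcribed.
So GorH is not produced.
c-di-GMP is present, so WexH is active.
Diaminopimelate is present, so QuvH is active.
With repressor WexH bound, *dovT* is not transcribed.
So DovT is not produced.
Required activator GorH is absent, so *quvW* is not transcribed.
So QuvW is not produced.
Malonate is present, so UlmC is active.
Quinate is present, so SovW is inactive.
No repressor is bound and UlmC is active, so *torU* is transcribed.
So TorU is produced and active.
With repressor TorU bound, *nerU* is not transcribed.
So NerU is not produced.
No activator is available at the *nolV* promoter, so *nolV* is not transcribed.
So NolV is not produced.
Mn²⁺ is absent, so TorV is active.
No repressor is bound and TorV is active, so *lutM* is transcribed.
So LutM is produced and active.
No repressor is bound and LutM is active, so *quvK* is transcribed.
So QuvK is produced and active.
Rhamnulose is absent, so GorU is active.
With repressor QuvK bound, *kepX* is not transcribed.
So KepX is not produced.
MoO₄²⁻ is present, so PexN is active.
With repressor PexN bound, *kulQ* is not transcribed.
So KulQ is not produced.
Required activator NolV is absent, so *nerR* is not transcribed.

OFF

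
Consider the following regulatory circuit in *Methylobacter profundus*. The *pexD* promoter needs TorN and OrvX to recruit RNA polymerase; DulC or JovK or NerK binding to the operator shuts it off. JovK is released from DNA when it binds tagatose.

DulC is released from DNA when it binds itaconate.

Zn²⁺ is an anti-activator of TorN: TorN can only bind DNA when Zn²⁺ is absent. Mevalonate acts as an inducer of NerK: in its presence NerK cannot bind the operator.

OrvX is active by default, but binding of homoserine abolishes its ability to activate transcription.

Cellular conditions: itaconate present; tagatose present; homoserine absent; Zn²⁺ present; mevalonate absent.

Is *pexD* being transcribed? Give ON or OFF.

OFF

Itaconate is present, so DulC is inactive.
Tagatose is present, so JovK is inactive.
Mevalonate is absent, so NerK is active.
Zn²⁺ is present, so TorN is inactive.
Homoserine is absent, so OrvX is active.
With repressor NerK bound, *pexD* is not transcribed.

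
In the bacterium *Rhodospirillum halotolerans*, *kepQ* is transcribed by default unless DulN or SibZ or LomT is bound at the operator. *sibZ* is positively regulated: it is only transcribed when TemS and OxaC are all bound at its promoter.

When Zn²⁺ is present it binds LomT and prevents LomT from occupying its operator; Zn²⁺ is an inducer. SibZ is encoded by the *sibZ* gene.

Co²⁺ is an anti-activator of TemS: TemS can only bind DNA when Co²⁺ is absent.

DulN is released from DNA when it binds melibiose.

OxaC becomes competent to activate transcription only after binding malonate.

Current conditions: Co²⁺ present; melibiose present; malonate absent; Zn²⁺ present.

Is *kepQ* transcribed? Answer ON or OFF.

Melibiose is present, so DulN is inactive.
Co²⁺ is present, so TemS is inactive.
Malonate is absent, so OxaC is inactive.
Required activator TemS is absent, so *sibZ* is not transcribed.
So SibZ is not produced.
Zn²⁺ is present, so LomT is inactive.
With no repressor bound, *kepQ* is transcribed.

ON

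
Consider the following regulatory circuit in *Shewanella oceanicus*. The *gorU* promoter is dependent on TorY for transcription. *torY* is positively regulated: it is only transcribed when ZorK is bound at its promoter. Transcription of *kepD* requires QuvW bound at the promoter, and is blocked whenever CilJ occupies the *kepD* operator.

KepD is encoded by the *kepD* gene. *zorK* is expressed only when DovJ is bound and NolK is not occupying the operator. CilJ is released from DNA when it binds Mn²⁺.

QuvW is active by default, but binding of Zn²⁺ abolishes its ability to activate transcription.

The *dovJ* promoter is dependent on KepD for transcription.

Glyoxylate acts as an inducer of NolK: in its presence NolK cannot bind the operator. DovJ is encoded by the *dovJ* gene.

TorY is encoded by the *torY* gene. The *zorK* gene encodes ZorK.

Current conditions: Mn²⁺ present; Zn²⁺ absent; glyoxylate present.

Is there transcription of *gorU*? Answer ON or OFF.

Zn²⁺ is absent, so QuvW is active.
Mn²⁺ is present, so CilJ is inactive.
No repressor is bound and QuvW is active, so *kepD* is transcribed.
So KepD is produced and active.
No repressor is bound and KepD is active, so *dovJ* is transcribed.
So DovJ is produced and active.
Glyoxylate is present, so NolK is inactive.
No repressor is bound and DovJ is active, so *zorK* is transcribed.
So ZorK is produced and active.
No repressor is bound and ZorK is active, so *torY* is transcribed.
So TorY is produced and active.
No repressor is bound and TorY is active, so *gorU* is transcribed.

ON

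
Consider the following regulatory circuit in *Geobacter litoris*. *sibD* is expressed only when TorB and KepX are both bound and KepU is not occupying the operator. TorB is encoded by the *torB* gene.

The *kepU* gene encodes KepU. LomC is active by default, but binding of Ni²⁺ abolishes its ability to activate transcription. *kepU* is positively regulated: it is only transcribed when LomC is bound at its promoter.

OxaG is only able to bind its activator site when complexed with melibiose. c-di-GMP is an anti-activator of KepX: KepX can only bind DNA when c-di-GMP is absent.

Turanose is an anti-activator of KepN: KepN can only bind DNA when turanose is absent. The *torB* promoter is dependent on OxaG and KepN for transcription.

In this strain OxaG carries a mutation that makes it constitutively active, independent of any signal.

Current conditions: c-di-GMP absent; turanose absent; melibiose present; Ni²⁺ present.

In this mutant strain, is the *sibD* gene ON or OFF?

Ni²⁺ is present, so LomC is inactive.
Required activator LomC is absent, so *kepU* is not transcribed.
So KepU is not produced.
OxaG is constitutively active in this strain.
Turanose is absent, so KepN is active.
No repressor is bound and OxaG and KepN are active, so *torB* is transcribed.
So TorB is produced and active.
c-di-GMP is absent, so KepX is active.
No repressor is bound and TorB and KepX are active, so *sibD* is transcribed.

ON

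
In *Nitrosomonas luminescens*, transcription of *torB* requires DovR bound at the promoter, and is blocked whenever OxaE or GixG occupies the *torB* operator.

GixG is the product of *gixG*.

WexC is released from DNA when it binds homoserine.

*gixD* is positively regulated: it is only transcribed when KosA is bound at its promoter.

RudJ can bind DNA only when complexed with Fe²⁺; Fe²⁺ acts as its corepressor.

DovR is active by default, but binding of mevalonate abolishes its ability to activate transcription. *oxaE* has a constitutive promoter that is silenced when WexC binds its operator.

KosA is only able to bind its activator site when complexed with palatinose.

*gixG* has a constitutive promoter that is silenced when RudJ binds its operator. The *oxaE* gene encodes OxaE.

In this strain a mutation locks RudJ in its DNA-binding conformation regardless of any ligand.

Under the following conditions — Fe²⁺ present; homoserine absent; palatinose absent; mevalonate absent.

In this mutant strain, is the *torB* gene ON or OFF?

Homoserine is absent, so WexC is active.
With repressor WexC bound, *oxaE* is not transcribed.
So OxaE is not produced.
RudJ is constitutively active in this strain.
With repressor RudJ bound, *gixG* is not transcribed.
So GixG is not produced.
Mevalonate is absent, so DovR is active.
No repressor is bound and DovR is active, so *torB* is transcribed.

ON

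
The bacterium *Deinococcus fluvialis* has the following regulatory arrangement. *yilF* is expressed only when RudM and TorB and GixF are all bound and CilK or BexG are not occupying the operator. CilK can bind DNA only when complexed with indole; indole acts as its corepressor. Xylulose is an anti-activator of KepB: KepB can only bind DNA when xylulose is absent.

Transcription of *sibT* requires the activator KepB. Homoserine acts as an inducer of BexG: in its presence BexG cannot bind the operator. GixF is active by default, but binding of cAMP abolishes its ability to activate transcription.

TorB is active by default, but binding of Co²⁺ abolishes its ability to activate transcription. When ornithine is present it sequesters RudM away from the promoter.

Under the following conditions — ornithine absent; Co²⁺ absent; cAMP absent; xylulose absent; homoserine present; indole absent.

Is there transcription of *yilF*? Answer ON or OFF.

Indole is absent, so CilK is inactive.
Ornithine is absent, so RudM is active.
Homoserine is present, so BexG is inactive.
Co²⁺ is absent, so TorB is active.
cAMP is absent, so GixF is active.
No repressor is bound and RudM and TorB and GixF are active, so *yilF* is transcribed.

ON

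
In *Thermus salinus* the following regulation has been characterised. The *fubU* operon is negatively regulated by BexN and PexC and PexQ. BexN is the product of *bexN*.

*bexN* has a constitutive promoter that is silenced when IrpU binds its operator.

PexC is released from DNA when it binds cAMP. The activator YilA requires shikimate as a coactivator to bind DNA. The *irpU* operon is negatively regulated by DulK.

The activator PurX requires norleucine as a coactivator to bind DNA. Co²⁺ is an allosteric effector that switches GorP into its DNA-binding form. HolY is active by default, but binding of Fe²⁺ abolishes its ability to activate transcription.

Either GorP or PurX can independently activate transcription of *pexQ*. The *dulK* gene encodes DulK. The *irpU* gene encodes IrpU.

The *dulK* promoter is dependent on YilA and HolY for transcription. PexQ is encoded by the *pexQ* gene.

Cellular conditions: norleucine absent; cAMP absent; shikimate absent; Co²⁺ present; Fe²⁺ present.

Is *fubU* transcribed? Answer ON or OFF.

OFF

Shikimate is absent, so YilA is inactive.
Fe²⁺ is present, so HolY is inactive.
Required activator YilA is absent, so *dulK* is not transcribed.
So DulK is not produced.
With no repressor bound, *irpU* is transcribed.
So IrpU is produced and active.
With repressor IrpU bound, *bexN* is not transcribed.
So BexN is not produced.
cAMP is absent, so PexC is active.
Co²⁺ is present, so GorP is active.
Norleucine is absent, so PurX is inactive.
Activator GorP is present, so *pexQ* is transcribed.
So PexQ is produced and active.
With repressor PexC bound, *fubU* is not transcribed.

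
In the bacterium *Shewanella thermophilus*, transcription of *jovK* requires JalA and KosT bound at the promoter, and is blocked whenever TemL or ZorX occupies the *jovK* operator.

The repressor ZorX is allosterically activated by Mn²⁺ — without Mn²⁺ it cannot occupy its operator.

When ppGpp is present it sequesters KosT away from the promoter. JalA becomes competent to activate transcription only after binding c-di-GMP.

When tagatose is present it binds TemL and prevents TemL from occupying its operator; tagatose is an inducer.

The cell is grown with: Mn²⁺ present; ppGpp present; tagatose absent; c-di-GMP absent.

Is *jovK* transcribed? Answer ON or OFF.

OFF

Tagatose is absent, so TemL is active.
c-di-GMP is absent, so JalA is inactive.
ppGpp is present, so KosT is inactive.
Mn²⁺ is present, so ZorX is active.
With repressor TemL bound, *jovK* is not transcribed.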